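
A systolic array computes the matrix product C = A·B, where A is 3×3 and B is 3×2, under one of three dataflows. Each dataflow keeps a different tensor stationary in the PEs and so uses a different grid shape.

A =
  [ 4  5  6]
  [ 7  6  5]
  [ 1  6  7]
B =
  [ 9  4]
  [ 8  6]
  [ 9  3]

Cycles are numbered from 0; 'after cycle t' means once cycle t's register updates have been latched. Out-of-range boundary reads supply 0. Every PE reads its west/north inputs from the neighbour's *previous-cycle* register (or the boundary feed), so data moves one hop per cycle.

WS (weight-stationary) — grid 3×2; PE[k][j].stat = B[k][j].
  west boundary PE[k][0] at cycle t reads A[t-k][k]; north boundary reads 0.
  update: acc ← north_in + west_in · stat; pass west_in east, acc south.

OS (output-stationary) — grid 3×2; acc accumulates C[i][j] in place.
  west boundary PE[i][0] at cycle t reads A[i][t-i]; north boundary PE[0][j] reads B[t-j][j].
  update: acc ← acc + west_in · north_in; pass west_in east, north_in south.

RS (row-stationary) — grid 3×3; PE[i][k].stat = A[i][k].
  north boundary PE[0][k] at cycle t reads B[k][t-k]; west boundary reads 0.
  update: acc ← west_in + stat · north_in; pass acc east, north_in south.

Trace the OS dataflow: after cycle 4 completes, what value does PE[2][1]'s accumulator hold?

PE[2][1].acc = 40

OS on a 3×2 grid — tracing PE[2][1] and its feeders:
  @0  [1,1]  acc 0  |  →0  ↓0
  @0  [2,0]  acc 0  |  →0  ↓0
  @0  [2,1]  acc 0  |  →0  ↓0
  @1  [1,1]  acc 0  |  →0  ↓0
  @1  [2,0]  acc 0  |  →0  ↓0
  @1  [2,1]  acc 0  |  →0  ↓0
  @2  [1,1]  acc 28  |  →7  ↓4
  @2  [2,0]  acc 9  |  →1  ↓9
  @2  [2,1]  acc 0  |  →0  ↓0
  @3  [1,1]  acc 64  |  →6  ↓6
  @3  [2,0]  acc 57  |  →6  ↓8
  @3  [2,1]  acc 4  |  →1  ↓4
  @4  [1,1]  acc 79  |  →5  ↓3
  @4  [2,0]  acc 120  |  →7  ↓9
  @4  [2,1]  acc 40  |  →6  ↓6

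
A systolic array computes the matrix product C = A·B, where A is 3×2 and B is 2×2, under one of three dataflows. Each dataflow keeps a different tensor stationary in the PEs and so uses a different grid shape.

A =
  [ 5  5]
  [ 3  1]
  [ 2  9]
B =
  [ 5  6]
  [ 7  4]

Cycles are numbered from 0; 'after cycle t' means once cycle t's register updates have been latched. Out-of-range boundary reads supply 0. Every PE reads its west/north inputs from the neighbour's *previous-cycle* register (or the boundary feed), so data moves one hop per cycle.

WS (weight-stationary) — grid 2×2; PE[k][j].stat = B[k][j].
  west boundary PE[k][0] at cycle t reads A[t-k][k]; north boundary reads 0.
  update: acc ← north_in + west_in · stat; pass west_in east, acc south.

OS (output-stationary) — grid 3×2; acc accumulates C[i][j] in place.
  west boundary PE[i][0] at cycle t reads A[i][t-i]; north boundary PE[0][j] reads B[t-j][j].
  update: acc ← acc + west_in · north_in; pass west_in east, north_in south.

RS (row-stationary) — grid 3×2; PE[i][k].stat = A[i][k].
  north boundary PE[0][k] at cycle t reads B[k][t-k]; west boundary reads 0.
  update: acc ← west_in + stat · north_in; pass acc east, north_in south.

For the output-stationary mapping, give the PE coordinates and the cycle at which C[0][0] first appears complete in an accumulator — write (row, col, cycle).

(row, col, cycle) = (0, 0, 1)

OS: C[0][0] accumulates in PE[0][0]:
  step 0 · PE0,0: acc=25; fwd→5 fwd↓5
  step 1 · PE0,0: acc=60; fwd→5 fwd↓7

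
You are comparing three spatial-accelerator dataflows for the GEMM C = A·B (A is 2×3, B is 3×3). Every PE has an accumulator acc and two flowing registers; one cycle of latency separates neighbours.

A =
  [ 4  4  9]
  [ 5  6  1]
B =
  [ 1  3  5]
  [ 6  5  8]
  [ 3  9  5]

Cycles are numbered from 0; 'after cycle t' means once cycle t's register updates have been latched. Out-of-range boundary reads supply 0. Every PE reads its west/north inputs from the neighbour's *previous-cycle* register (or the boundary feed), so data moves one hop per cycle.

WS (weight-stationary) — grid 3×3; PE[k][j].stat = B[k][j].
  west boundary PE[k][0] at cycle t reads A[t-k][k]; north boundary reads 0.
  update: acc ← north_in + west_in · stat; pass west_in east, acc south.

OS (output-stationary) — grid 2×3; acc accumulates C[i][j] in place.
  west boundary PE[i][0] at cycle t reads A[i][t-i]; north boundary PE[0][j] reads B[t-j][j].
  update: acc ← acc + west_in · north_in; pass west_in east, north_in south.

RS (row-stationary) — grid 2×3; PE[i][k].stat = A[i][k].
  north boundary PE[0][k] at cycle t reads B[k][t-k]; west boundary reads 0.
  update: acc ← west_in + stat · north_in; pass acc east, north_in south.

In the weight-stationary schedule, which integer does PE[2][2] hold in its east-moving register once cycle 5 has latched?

register = 1

Tracing WS — 3×3 array, target PE[2][2]:
  @0  [1,2]  acc 0  |  →0  ↓0
  @0  [2,1]  acc 0  |  →0  ↓0
  @0  [2,2]  acc 0  |  →0  ↓0
  @1  [1,2]  acc 0  |  →0  ↓0
  @1  [2,1]  acc 0  |  →0  ↓0
  @1  [2,2]  acc 0  |  →0  ↓0
  @2  [1,2]  acc 0  |  →0  ↓0
  @2  [2,1]  acc 0  |  →0  ↓0
  @2  [2,2]  acc 0  |  →0  ↓0
  @3  [1,2]  acc 52  |  →4  ↓52
  @3  [2,1]  acc 113  |  →9  ↓113
  @3  [2,2]  acc 0  |  →0  ↓0
  @4  [1,2]  acc 73  |  →6  ↓73
  @4  [2,1]  acc 54  |  →1  ↓54
  @4  [2,2]  acc 97  |  →9  ↓97
  @5  [1,2]  acc 0  |  →0  ↓0
  @5  [2,1]  acc 0  |  →0  ↓0
  @5  [2,2]  acc 78  |  →1  ↓78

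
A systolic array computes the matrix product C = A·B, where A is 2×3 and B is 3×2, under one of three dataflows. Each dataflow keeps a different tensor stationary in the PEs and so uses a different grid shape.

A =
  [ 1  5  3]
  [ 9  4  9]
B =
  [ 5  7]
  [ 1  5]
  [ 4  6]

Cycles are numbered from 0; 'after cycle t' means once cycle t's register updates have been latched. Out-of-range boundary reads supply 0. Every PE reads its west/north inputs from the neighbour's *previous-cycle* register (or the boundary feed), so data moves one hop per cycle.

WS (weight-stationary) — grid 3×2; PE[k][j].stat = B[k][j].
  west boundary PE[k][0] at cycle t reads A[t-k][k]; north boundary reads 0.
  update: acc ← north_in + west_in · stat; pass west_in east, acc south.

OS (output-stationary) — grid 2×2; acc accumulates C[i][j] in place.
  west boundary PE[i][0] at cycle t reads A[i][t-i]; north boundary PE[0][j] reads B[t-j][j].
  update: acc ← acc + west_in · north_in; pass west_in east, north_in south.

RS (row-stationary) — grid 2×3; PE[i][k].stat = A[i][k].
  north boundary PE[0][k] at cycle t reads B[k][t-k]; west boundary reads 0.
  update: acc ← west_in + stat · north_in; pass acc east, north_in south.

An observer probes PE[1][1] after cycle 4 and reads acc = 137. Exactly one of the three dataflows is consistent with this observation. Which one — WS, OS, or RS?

WS (3×2 grid), PE[1][1]:
  [0] (1,1) acc=0 (h:0 v:0)
  [1] (1,1) acc=0 (h:0 v:0)
  [2] (1,1) acc=32 (h:5 v:32)
  [3] (1,1) acc=83 (h:4 v:83)
  [4] (1,1) acc=0 (h:0 v:0)
OS (2×2 grid), PE[1][1]:
  [0] (1,1) acc=0 (h:0 v:0)
  [1] (1,1) acc=0 (h:0 v:0)
  [2] (1,1) acc=63 (h:9 v:7)
  [3] (1,1) acc=83 (h:4 v:5)
  [4] (1,1) acc=137 (h:9 v:6)
RS (2×3 grid), PE[1][1]:
  [0] (1,1) acc=0 (h:0 v:0)
  [1] (1,1) acc=0 (h:0 v:0)
  [2] (1,1) acc=49 (h:49 v:1)
  [3] (1,1) acc=83 (h:83 v:5)
  [4] (1,1) acc=0 (h:0 v:0)

dataflow = OS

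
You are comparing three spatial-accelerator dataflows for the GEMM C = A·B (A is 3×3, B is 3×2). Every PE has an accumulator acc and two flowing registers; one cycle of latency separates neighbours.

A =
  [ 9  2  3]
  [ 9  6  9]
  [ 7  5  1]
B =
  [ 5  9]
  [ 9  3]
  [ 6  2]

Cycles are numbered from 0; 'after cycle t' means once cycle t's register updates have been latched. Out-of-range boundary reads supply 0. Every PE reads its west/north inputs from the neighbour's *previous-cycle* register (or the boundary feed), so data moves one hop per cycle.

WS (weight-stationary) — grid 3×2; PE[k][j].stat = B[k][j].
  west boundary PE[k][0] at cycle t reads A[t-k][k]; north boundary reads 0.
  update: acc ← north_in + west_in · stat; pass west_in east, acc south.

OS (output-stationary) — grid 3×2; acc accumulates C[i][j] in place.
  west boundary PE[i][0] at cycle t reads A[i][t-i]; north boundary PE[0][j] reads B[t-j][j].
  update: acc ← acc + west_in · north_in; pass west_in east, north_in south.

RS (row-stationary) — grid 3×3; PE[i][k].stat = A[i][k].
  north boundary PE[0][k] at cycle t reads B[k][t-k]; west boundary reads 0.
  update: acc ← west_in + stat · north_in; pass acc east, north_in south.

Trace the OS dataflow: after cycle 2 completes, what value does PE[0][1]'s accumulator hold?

Tracing OS — 3×2 array, target PE[0][1]:
  @0  [0,0]  acc 45  |  →9  ↓5
  @0  [0,1]  acc 0  |  →0  ↓0
  @1  [0,0]  acc 63  |  →2  ↓9
  @1  [0,1]  acc 81  |  →9  ↓9
  @2  [0,0]  acc 81  |  →3  ↓6
  @2  [0,1]  acc 87  |  →2  ↓3

PE[0][1].acc = 87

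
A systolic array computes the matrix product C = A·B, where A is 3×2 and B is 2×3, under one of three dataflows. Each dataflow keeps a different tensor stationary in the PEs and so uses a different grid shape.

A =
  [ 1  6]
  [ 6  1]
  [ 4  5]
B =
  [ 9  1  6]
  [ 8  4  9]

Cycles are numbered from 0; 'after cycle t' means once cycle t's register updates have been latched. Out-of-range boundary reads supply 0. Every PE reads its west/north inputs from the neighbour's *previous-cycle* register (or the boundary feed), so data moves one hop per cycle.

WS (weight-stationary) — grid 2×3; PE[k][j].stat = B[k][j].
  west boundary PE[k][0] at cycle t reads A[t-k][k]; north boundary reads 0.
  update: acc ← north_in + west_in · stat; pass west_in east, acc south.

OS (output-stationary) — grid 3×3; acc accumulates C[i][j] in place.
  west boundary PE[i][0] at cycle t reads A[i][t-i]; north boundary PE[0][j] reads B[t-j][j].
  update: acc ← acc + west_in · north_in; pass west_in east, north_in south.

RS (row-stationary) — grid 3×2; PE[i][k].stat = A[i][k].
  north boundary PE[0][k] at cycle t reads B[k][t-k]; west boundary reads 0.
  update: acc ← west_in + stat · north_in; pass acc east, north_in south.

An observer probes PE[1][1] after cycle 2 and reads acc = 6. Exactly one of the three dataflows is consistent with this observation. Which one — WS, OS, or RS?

WS (2×3 grid), PE[1][1]:
  c0 r1c1: 0 / 0 / 0
  c1 r1c1: 0 / 0 / 0
  c2 r1c1: 25 / 6 / 25
OS (3×3 grid), PE[1][1]:
  c0 r1c1: 0 / 0 / 0
  c1 r1c1: 0 / 0 / 0
  c2 r1c1: 6 / 6 / 1
RS (3×2 grid), PE[1][1]:
  c0 r1c1: 0 / 0 / 0
  c1 r1c1: 0 / 0 / 0
  c2 r1c1: 62 / 62 / 8

dataflow = OS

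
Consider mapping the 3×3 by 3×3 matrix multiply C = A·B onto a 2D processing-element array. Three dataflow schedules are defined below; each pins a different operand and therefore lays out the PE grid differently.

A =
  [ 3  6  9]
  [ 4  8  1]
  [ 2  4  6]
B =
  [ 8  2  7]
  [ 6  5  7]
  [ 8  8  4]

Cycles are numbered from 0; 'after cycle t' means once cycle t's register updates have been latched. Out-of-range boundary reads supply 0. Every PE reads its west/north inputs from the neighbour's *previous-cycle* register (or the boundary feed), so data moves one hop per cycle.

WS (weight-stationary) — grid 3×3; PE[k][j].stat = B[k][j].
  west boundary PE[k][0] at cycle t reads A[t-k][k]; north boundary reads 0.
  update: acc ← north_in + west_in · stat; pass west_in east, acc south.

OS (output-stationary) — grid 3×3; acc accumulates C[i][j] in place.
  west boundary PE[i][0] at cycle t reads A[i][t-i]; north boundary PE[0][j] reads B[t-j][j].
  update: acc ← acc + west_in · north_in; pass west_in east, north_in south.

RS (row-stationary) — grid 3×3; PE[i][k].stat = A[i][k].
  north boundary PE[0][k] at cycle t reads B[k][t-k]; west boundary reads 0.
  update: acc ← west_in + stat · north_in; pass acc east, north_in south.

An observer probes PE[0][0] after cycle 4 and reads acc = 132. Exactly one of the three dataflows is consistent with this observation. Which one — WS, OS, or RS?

— WS: 3×3; PE[0][0] trace:
  0: (0,0).acc=24  regs=<3,24>
  1: (0,0).acc=32  regs=<4,32>
  2: (0,0).acc=16  regs=<2,16>
  3: (0,0).acc=0  regs=<0,0>
  4: (0,0).acc=0  regs=<0,0>
— OS: 3×3; PE[0][0] trace:
  0: (0,0).acc=24  regs=<3,8>
  1: (0,0).acc=60  regs=<6,6>
  2: (0,0).acc=132  regs=<9,8>
  3: (0,0).acc=132  regs=<0,0>
  4: (0,0).acc=132  regs=<0,0>
— RS: 3×3; PE[0][0] trace:
  0: (0,0).acc=24  regs=<24,8>
  1: (0,0).acc=6  regs=<6,2>
  2: (0,0).acc=21  regs=<21,7>
  3: (0,0).acc=0  regs=<0,0>
  4: (0,0).acc=0  regs=<0,0>

dataflow = OS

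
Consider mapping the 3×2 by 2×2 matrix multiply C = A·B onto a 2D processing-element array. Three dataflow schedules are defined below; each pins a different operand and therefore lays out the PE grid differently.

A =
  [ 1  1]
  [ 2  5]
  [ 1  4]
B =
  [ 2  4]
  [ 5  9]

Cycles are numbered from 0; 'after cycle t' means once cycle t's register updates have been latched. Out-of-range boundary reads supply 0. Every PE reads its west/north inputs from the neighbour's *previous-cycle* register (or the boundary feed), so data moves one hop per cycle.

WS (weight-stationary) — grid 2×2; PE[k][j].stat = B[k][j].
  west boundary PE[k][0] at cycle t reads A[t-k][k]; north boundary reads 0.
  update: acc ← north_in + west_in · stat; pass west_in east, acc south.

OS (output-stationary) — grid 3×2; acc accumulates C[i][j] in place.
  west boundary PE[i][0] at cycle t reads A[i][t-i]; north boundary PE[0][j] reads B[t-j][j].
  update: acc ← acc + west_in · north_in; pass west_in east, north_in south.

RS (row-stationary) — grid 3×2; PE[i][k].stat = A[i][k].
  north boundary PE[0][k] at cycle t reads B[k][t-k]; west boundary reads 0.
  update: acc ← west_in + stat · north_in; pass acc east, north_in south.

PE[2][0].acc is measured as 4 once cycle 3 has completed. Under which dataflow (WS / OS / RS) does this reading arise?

dataflow = RS

WS (2×2): PE[2][0] does not exist.
OS (3×2 grid), PE[2][0]:
  0: (2,0).acc=0  regs=<0,0>
  1: (2,0).acc=0  regs=<0,0>
  2: (2,0).acc=2  regs=<1,2>
  3: (2,0).acc=22  regs=<4,5>
RS (3×2 grid), PE[2][0]:
  0: (2,0).acc=0  regs=<0,0>
  1: (2,0).acc=0  regs=<0,0>
  2: (2,0).acc=2  regs=<2,2>
  3: (2,0).acc=4  regs=<4,4>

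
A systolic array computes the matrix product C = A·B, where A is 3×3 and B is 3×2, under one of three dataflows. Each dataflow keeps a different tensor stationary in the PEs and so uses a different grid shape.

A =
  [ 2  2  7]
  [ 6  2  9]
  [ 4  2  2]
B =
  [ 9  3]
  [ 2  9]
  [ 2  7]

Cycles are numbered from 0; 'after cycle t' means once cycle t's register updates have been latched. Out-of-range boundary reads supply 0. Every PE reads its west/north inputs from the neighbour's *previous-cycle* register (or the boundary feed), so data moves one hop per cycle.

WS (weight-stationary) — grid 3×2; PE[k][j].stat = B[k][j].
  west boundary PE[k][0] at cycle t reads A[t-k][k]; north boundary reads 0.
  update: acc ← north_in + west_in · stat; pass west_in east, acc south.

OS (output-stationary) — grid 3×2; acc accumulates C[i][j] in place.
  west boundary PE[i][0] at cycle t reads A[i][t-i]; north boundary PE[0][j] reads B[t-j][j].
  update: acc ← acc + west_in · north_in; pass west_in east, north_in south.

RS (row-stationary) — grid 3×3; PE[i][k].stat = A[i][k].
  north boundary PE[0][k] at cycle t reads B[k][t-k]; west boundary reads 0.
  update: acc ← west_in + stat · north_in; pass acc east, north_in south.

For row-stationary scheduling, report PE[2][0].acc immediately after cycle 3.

RS 3×3: PE[2][0] cycle-by-cycle (with neighbour feeds):
  after 0 — PE[1][0] acc=0, pass-E 0, pass-S 0
  after 0 — PE[2][0] acc=0, pass-E 0, pass-S 0
  after 1 — PE[1][0] acc=54, pass-E 54, pass-S 9
  after 1 — PE[2][0] acc=0, pass-E 0, pass-S 0
  after 2 — PE[1][0] acc=18, pass-E 18, pass-S 3
  after 2 — PE[2][0] acc=36, pass-E 36, pass-S 9
  after 3 — PE[1][0] acc=0, pass-E 0, pass-S 0
  after 3 — PE[2][0] acc=12, pass-E 12, pass-S 3

PE[2][0].acc = 12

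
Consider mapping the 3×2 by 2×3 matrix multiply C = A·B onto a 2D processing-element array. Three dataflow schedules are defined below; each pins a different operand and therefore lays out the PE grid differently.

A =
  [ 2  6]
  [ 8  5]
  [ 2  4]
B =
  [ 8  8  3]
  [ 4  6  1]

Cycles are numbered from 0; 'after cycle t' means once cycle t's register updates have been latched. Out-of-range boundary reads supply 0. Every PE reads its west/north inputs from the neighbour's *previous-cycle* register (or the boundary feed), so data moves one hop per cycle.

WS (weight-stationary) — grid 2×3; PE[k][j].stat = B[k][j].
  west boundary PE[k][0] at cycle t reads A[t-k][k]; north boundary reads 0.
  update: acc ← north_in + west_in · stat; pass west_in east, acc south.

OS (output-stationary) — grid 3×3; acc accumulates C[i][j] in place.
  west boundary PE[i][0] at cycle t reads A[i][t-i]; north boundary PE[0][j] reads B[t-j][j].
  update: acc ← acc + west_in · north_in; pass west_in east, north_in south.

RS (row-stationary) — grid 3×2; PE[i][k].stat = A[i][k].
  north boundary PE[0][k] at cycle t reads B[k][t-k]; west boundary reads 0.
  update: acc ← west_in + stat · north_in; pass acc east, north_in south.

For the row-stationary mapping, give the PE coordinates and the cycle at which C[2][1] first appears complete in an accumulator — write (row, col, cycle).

RS — PE[2][1] is where C[2][1] collects:
  after 0 — PE[2][1] acc=0, pass-E 0, pass-S 0
  after 1 — PE[2][1] acc=0, pass-E 0, pass-S 0
  after 2 — PE[2][1] acc=0, pass-E 0, pass-S 0
  after 3 — PE[2][1] acc=32, pass-E 32, pass-S 4
  after 4 — PE[2][1] acc=40, pass-E 40, pass-S 6

(row, col, cycle) = (2, 1, 4)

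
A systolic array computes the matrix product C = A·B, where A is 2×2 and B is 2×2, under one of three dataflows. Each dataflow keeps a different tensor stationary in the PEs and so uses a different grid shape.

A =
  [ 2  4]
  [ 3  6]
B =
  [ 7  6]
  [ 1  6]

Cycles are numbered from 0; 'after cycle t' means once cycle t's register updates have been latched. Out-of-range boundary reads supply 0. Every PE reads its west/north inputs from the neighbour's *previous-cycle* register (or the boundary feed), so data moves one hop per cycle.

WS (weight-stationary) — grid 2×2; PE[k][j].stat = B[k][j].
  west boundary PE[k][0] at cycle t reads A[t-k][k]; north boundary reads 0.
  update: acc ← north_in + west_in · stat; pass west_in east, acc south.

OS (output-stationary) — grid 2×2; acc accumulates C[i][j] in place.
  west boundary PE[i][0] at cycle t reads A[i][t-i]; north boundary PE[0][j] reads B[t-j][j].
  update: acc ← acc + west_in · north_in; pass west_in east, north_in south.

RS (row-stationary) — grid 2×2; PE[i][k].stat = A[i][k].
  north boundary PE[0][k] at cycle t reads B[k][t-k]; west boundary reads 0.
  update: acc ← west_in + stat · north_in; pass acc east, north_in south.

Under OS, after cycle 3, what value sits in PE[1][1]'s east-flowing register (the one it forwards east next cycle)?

register = 6

OS (2×2). Following PE[1][1] plus its west/north inputs:
  t=0 PE[0][1]: acc=0 h=0 v=0
  t=0 PE[1][0]: acc=0 h=0 v=0
  t=0 PE[1][1]: acc=0 h=0 v=0
  t=1 PE[0][1]: acc=12 h=2 v=6
  t=1 PE[1][0]: acc=21 h=3 v=7
  t=1 PE[1][1]: acc=0 h=0 v=0
  t=2 PE[0][1]: acc=36 h=4 v=6
  t=2 PE[1][0]: acc=27 h=6 v=1
  t=2 PE[1][1]: acc=18 h=3 v=6
  t=3 PE[0][1]: acc=36 h=0 v=0
  t=3 PE[1][0]: acc=27 h=0 v=0
  t=3 PE[1][1]: acc=54 h=6 v=6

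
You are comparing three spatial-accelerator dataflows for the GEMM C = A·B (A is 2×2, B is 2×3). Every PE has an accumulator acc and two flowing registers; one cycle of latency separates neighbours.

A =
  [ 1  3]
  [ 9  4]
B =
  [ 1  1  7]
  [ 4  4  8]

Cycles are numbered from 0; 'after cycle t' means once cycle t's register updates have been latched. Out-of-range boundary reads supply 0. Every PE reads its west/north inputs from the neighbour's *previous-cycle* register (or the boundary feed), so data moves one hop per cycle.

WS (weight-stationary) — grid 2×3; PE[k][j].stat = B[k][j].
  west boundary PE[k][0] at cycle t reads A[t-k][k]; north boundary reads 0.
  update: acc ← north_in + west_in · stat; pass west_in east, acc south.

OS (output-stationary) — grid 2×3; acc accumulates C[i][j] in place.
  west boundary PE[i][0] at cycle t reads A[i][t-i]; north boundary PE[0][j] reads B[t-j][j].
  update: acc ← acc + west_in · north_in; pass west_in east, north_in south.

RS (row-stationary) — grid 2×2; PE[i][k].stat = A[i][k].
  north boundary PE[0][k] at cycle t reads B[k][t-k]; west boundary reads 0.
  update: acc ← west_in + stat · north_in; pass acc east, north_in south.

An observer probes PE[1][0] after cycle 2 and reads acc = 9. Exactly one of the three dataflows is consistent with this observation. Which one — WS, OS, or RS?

dataflow = RS

WS [2×3] PE[1][0] across cycles:
  t=0 PE[1][0]: acc=0 h=0 v=0
  t=1 PE[1][0]: acc=13 h=3 v=13
  t=2 PE[1][0]: acc=25 h=4 v=25
OS [2×3] PE[1][0] across cycles:
  t=0 PE[1][0]: acc=0 h=0 v=0
  t=1 PE[1][0]: acc=9 h=9 v=1
  t=2 PE[1][0]: acc=25 h=4 v=4
RS [2×2] PE[1][0] across cycles:
  t=0 PE[1][0]: acc=0 h=0 v=0
  t=1 PE[1][0]: acc=9 h=9 v=1
  t=2 PE[1][0]: acc=9 h=9 v=1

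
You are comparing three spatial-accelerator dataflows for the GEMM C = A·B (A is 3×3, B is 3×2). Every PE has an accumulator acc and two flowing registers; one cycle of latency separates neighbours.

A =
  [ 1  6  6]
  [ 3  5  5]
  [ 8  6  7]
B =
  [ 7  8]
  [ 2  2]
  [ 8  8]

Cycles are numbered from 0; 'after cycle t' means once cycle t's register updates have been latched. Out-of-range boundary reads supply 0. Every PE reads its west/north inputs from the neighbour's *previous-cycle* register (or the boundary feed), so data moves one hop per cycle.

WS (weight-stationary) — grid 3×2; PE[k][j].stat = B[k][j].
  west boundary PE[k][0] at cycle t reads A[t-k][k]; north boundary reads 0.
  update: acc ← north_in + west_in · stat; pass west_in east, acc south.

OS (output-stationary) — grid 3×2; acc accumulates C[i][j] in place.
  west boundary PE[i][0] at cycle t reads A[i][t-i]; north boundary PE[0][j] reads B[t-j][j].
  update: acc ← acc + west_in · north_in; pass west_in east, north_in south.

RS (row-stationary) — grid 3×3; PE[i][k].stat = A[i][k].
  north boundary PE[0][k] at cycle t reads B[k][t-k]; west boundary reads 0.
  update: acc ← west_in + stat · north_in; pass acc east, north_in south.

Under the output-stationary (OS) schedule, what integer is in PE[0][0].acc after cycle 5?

Tracing OS — 3×2 array, target PE[0][0]:
  [0] (0,0) acc=7 (h:1 v:7)
  [1] (0,0) acc=19 (h:6 v:2)
  [2] (0,0) acc=67 (h:6 v:8)
  [3] (0,0) acc=67 (h:0 v:0)
  [4] (0,0) acc=67 (h:0 v:0)
  [5] (0,0) acc=67 (h:0 v:0)

PE[0][0].acc = 67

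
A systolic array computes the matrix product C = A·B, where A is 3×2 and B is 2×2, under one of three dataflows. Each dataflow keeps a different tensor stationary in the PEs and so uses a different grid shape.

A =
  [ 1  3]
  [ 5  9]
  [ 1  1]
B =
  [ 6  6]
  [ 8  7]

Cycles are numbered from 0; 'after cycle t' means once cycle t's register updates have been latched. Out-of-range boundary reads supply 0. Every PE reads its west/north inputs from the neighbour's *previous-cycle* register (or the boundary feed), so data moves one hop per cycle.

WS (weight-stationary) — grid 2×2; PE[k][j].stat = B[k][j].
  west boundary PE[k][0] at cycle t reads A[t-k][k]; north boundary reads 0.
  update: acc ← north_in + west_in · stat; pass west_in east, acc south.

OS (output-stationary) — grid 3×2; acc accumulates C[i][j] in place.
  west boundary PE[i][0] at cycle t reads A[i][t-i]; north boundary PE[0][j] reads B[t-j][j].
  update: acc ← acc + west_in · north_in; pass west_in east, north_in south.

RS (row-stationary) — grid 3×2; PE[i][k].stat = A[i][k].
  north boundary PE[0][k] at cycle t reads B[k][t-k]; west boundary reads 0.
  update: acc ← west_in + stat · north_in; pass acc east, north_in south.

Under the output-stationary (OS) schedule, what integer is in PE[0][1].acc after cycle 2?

Tracing OS — 3×2 array, target PE[0][1]:
  after 0 — PE[0][0] acc=6, pass-E 1, pass-S 6
  after 0 — PE[0][1] acc=0, pass-E 0, pass-S 0
  after 1 — PE[0][0] acc=30, pass-E 3, pass-S 8
  after 1 — PE[0][1] acc=6, pass-E 1, pass-S 6
  after 2 — PE[0][0] acc=30, pass-E 0, pass-S 0
  after 2 — PE[0][1] acc=27, pass-E 3, pass-S 7

PE[0][1].acc = 27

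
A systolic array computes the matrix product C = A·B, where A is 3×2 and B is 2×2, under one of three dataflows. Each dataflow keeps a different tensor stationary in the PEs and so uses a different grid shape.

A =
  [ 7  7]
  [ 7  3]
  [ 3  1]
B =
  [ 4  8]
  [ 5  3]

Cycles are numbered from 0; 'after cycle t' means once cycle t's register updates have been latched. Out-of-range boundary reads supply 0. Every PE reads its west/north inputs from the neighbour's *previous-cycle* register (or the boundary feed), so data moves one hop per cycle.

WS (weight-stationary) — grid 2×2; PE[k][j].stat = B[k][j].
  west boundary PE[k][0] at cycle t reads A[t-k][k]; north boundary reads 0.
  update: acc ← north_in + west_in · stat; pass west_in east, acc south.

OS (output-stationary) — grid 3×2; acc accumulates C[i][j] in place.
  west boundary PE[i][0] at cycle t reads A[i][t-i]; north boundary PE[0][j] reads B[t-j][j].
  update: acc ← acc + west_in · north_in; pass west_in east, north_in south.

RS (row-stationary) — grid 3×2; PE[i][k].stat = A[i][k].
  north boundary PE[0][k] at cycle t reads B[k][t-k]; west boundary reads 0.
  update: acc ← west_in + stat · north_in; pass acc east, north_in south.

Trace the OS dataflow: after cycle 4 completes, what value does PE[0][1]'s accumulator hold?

OS 3×2: PE[0][1] cycle-by-cycle (with neighbour feeds):
  [0] (0,0) acc=28 (h:7 v:4)
  [0] (0,1) acc=0 (h:0 v:0)
  [1] (0,0) acc=63 (h:7 v:5)
  [1] (0,1) acc=56 (h:7 v:8)
  [2] (0,0) acc=63 (h:0 v:0)
  [2] (0,1) acc=77 (h:7 v:3)
  [3] (0,0) acc=63 (h:0 v:0)
  [3] (0,1) acc=77 (h:0 v:0)
  [4] (0,0) acc=63 (h:0 v:0)
  [4] (0,1) acc=77 (h:0 v:0)

PE[0][1].acc = 77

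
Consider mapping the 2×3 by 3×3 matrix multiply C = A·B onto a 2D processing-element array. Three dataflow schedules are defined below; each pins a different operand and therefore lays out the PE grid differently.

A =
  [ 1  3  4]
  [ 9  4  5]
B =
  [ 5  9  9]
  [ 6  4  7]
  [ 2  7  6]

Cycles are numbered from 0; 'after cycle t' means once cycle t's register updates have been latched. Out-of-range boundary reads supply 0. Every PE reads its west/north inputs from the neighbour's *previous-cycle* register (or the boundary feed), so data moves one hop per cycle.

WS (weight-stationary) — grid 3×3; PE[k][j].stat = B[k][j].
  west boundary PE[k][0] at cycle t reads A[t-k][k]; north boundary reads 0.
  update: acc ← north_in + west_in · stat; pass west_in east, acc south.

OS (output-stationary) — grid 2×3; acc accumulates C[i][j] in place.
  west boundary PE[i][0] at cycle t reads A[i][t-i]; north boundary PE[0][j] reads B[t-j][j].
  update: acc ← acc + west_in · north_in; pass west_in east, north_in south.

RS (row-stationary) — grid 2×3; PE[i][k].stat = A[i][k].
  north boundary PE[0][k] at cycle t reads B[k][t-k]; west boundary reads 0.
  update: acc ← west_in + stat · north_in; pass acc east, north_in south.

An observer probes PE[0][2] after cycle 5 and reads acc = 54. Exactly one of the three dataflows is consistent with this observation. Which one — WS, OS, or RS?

dataflow = OS

WS (3×3 grid), PE[0][2]:
  step 0 · PE0,2: acc=0; fwd→0 fwd↓0
  step 1 · PE0,2: acc=0; fwd→0 fwd↓0
  step 2 · PE0,2: acc=9; fwd→1 fwd↓9
  step 3 · PE0,2: acc=81; fwd→9 fwd↓81
  step 4 · PE0,2: acc=0; fwd→0 fwd↓0
  step 5 · PE0,2: acc=0; fwd→0 fwd↓0
OS (2×3 grid), PE[0][2]:
  step 0 · PE0,2: acc=0; fwd→0 fwd↓0
  step 1 · PE0,2: acc=0; fwd→0 fwd↓0
  step 2 · PE0,2: acc=9; fwd→1 fwd↓9
  step 3 · PE0,2: acc=30; fwd→3 fwd↓7
  step 4 · PE0,2: acc=54; fwd→4 fwd↓6
  step 5 · PE0,2: acc=54; fwd→0 fwd↓0
RS (2×3 grid), PE[0][2]:
  step 0 · PE0,2: acc=0; fwd→0 fwd↓0
  step 1 · PE0,2: acc=0; fwd→0 fwd↓0
  step 2 · PE0,2: acc=31; fwd→31 fwd↓2
  step 3 · PE0,2: acc=49; fwd→49 fwd↓7
  step 4 · PE0,2: acc=54; fwd→54 fwd↓6
  step 5 · PE0,2: acc=0; fwd→0 fwd↓0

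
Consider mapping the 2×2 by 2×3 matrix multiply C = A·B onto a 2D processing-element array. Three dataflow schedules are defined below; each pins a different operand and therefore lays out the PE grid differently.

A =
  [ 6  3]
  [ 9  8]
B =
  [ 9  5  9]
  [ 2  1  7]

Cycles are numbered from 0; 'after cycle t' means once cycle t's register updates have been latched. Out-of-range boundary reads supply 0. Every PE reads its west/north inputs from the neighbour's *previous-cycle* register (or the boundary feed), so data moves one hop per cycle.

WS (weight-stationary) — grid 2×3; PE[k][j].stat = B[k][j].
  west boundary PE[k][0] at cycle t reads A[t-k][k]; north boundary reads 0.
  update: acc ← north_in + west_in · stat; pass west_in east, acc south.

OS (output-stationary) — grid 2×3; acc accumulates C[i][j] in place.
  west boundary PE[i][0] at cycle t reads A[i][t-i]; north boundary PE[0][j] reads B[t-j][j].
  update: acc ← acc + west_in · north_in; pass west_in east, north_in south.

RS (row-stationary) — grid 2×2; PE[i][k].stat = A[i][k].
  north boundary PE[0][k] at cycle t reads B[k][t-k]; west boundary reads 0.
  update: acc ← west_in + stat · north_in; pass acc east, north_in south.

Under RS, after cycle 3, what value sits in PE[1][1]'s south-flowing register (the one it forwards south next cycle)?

register = 1

Tracing RS — 2×2 array, target PE[1][1]:
  step 0 · PE0,1: acc=0; fwd→0 fwd↓0
  step 0 · PE1,0: acc=0; fwd→0 fwd↓0
  step 0 · PE1,1: acc=0; fwd→0 fwd↓0
  step 1 · PE0,1: acc=60; fwd→60 fwd↓2
  step 1 · PE1,0: acc=81; fwd→81 fwd↓9
  step 1 · PE1,1: acc=0; fwd→0 fwd↓0
  step 2 · PE0,1: acc=33; fwd→33 fwd↓1
  step 2 · PE1,0: acc=45; fwd→45 fwd↓5
  step 2 · PE1,1: acc=97; fwd→97 fwd↓2
  step 3 · PE0,1: acc=75; fwd→75 fwd↓7
  step 3 · PE1,0: acc=81; fwd→81 fwd↓9
  step 3 · PE1,1: acc=53; fwd→53 fwd↓1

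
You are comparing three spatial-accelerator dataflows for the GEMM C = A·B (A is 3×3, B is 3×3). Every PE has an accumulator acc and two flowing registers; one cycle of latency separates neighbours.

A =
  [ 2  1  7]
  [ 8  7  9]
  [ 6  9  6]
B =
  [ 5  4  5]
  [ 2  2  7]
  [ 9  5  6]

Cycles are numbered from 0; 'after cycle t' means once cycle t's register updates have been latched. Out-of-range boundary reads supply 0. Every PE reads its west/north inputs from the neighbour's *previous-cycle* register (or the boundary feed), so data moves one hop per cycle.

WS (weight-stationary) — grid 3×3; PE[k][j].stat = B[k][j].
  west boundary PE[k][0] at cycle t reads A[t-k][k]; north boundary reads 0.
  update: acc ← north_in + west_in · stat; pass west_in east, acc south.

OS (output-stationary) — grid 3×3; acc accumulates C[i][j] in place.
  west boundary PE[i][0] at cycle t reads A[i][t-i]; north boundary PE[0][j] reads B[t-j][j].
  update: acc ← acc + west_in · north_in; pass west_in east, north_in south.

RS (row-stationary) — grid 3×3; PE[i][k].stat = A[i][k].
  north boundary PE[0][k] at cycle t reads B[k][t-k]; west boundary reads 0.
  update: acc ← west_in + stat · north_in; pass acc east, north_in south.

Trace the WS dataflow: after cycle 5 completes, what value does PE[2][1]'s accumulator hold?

PE[2][1].acc = 72

Tracing WS — 3×3 array, target PE[2][1]:
  @0  [1,1]  acc 0  |  →0  ↓0
  @0  [2,0]  acc 0  |  →0  ↓0
  @0  [2,1]  acc 0  |  →0  ↓0
  @1  [1,1]  acc 0  |  →0  ↓0
  @1  [2,0]  acc 0  |  →0  ↓0
  @1  [2,1]  acc 0  |  →0  ↓0
  @2  [1,1]  acc 10  |  →1  ↓10
  @2  [2,0]  acc 75  |  →7  ↓75
  @2  [2,1]  acc 0  |  →0  ↓0
  @3  [1,1]  acc 46  |  →7  ↓46
  @3  [2,0]  acc 135  |  →9  ↓135
  @3  [2,1]  acc 45  |  →7  ↓45
  @4  [1,1]  acc 42  |  →9  ↓42
  @4  [2,0]  acc 102  |  →6  ↓102
  @4  [2,1]  acc 91  |  →9  ↓91
  @5  [1,1]  acc 0  |  →0  ↓0
  @5  [2,0]  acc 0  |  →0  ↓0
  @5  [2,1]  acc 72  |  →6  ↓72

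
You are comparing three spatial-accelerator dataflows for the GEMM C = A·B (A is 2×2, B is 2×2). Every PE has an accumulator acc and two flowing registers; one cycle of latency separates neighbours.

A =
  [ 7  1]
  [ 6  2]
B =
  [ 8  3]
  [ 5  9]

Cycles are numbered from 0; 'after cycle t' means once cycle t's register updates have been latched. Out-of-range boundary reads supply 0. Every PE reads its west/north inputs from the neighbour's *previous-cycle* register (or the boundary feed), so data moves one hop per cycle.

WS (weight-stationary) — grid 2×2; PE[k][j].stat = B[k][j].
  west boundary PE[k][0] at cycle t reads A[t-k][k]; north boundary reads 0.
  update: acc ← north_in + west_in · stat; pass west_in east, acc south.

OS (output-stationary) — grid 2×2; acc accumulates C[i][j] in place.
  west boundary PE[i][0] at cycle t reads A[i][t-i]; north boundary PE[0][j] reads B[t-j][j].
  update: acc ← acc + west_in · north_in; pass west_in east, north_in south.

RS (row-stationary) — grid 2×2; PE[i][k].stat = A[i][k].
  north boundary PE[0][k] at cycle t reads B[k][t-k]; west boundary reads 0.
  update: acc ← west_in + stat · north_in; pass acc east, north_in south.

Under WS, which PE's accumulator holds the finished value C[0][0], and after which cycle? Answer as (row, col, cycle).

WS — PE[1][0] is where C[0][0] collects:
  after 0 — PE[1][0] acc=0, pass-E 0, pass-S 0
  after 1 — PE[1][0] acc=61, pass-E 1, pass-S 61

(row, col, cycle) = (1, 0, 1)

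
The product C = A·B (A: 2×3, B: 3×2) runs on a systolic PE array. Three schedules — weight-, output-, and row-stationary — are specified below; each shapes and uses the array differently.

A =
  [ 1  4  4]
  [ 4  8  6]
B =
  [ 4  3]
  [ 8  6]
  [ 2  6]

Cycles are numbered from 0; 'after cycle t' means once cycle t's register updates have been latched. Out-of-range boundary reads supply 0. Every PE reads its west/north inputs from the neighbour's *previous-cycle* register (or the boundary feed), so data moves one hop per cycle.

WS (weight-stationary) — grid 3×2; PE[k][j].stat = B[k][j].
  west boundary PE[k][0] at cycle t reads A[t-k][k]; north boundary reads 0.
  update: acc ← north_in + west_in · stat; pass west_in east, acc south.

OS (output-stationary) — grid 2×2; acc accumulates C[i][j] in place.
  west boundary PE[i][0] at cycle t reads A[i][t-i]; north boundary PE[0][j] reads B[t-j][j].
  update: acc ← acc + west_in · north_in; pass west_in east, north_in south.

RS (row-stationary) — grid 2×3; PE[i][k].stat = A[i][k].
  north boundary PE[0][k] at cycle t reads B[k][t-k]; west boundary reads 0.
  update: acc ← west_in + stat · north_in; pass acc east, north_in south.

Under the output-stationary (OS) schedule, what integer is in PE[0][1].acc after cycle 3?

PE[0][1].acc = 51

Tracing OS — 2×2 array, target PE[0][1]:
  step 0 · PE0,0: acc=4; fwd→1 fwd↓4
  step 0 · PE0,1: acc=0; fwd→0 fwd↓0
  step 1 · PE0,0: acc=36; fwd→4 fwd↓8
  step 1 · PE0,1: acc=3; fwd→1 fwd↓3
  step 2 · PE0,0: acc=44; fwd→4 fwd↓2
  step 2 · PE0,1: acc=27; fwd→4 fwd↓6
  step 3 · PE0,0: acc=44; fwd→0 fwd↓0
  step 3 · PE0,1: acc=51; fwd→4 fwd↓6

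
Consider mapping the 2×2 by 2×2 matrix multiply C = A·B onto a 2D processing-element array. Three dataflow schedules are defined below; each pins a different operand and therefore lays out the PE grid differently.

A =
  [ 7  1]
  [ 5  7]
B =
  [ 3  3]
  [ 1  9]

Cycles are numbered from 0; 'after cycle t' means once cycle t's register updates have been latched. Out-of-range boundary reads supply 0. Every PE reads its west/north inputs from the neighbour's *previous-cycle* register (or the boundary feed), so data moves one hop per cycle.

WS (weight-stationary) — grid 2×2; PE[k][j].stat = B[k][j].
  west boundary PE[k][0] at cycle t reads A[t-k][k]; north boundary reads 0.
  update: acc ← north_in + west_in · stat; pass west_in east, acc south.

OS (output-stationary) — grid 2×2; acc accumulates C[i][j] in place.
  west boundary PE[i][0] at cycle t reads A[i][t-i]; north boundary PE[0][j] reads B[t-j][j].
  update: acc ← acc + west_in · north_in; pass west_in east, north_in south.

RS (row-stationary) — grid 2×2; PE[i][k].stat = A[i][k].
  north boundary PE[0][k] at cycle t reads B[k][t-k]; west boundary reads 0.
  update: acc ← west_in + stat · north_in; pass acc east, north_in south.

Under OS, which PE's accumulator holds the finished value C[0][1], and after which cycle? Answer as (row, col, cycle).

OS: C[0][1] accumulates in PE[0][1]:
  after 0 — PE[0][1] acc=0, pass-E 0, pass-S 0
  after 1 — PE[0][1] acc=21, pass-E 7, pass-S 3
  after 2 — PE[0][1] acc=30, pass-E 1, pass-S 9

(row, col, cycle) = (0, 1, 2)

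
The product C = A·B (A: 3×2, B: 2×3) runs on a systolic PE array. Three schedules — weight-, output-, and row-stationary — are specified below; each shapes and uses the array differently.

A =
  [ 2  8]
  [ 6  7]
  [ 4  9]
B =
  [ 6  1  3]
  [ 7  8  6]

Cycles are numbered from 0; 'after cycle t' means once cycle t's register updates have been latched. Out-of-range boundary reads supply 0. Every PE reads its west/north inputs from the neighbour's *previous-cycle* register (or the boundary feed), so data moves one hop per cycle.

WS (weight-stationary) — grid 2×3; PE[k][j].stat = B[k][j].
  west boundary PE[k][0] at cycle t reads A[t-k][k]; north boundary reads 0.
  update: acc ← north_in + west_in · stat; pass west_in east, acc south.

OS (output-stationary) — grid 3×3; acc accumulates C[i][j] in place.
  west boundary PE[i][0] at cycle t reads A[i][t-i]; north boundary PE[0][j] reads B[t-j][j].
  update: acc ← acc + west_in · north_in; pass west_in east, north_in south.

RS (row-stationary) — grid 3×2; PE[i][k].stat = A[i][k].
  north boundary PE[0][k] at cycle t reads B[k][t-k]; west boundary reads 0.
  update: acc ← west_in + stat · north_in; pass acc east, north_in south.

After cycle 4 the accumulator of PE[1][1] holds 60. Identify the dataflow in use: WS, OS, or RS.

WS [2×3] PE[1][1] across cycles:
  after 0 — PE[1][1] acc=0, pass-E 0, pass-S 0
  after 1 — PE[1][1] acc=0, pass-E 0, pass-S 0
  after 2 — PE[1][1] acc=66, pass-E 8, pass-S 66
  after 3 — PE[1][1] acc=62, pass-E 7, pass-S 62
  after 4 — PE[1][1] acc=76, pass-E 9, pass-S 76
OS [3×3] PE[1][1] across cycles:
  after 0 — PE[1][1] acc=0, pass-E 0, pass-S 0
  after 1 — PE[1][1] acc=0, pass-E 0, pass-S 0
  after 2 — PE[1][1] acc=6, pass-E 6, pass-S 1
  after 3 — PE[1][1] acc=62, pass-E 7, pass-S 8
  after 4 — PE[1][1] acc=62, pass-E 0, pass-S 0
RS [3×2] PE[1][1] across cycles:
  after 0 — PE[1][1] acc=0, pass-E 0, pass-S 0
  after 1 — PE[1][1] acc=0, pass-E 0, pass-S 0
  after 2 — PE[1][1] acc=85, pass-E 85, pass-S 7
  after 3 — PE[1][1] acc=62, pass-E 62, pass-S 8
  after 4 — PE[1][1] acc=60, pass-E 60, pass-S 6

dataflow = RS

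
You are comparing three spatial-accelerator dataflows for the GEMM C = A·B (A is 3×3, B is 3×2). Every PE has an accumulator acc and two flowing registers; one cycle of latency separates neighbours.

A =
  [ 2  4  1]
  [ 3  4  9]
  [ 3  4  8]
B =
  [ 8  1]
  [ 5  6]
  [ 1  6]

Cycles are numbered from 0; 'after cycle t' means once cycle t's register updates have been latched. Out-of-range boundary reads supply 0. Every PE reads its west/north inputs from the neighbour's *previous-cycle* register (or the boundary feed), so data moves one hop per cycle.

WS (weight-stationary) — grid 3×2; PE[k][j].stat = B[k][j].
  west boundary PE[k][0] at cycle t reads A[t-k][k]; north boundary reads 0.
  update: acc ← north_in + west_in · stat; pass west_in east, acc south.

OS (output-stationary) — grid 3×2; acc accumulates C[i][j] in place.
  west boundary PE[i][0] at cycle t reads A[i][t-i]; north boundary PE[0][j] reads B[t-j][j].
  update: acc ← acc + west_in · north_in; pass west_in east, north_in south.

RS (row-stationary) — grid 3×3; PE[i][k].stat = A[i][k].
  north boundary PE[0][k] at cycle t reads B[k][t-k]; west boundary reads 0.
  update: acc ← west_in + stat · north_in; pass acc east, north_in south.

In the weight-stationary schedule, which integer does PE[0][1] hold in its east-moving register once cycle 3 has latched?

Tracing WS — 3×2 array, target PE[0][1]:
  after 0 — PE[0][0] acc=16, pass-E 2, pass-S 16
  after 0 — PE[0][1] acc=0, pass-E 0, pass-S 0
  after 1 — PE[0][0] acc=24, pass-E 3, pass-S 24
  after 1 — PE[0][1] acc=2, pass-E 2, pass-S 2
  after 2 — PE[0][0] acc=24, pass-E 3, pass-S 24
  after 2 — PE[0][1] acc=3, pass-E 3, pass-S 3
  after 3 — PE[0][0] acc=0, pass-E 0, pass-S 0
  after 3 — PE[0][1] acc=3, pass-E 3, pass-S 3

register = 3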